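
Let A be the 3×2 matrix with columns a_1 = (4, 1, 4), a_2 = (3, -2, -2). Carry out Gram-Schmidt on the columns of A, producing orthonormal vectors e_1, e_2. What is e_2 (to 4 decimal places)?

e_2 = (0.6712, -0.5016, -0.5458)

a_1 = (4, 1, 4); ‖a_1‖ = 5.7446, so e_1 = (0.6963, 0.1741, 0.6963).
e_1·a_2 = 0.6963·3 + 0.1741·(-2) + 0.6963·(-2) = 0.3482.
u_2 = a_2 − 0.3482·e_1 = (2.7576, -2.0606, -2.2424).
‖u_2‖ = 4.1084, so e_2 = (0.6712, -0.5016, -0.5458).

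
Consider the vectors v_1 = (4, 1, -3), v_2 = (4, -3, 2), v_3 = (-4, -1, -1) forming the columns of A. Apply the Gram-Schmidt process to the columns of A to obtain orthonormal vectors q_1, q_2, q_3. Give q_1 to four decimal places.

q_1 = (0.7845, 0.1961, -0.5883)

v_1 = (4, 1, -3); ‖v_1‖ = 5.0990, so q_1 = (0.7845, 0.1961, -0.5883).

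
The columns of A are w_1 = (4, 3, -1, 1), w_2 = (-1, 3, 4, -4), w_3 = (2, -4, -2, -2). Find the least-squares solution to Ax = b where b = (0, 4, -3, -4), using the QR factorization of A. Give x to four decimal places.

q_1 = w_1/‖w_1‖ = (4, 3, -1, 1)/5.1962 = (0.7698, 0.5774, -0.1925, 0.1925).
r_{12} = q_1·w_2 = -0.5774.
u_2 = w_2 + 0.5774·q_1 = (-0.5556, 3.3333, 3.8889, -3.8889).
‖u_2‖ = 6.4550, so q_2 = (-0.0861, 0.5164, 0.6025, -0.6025).
r_{13} = q_1·w_3 = -0.7698; r_{23} = q_2·w_3 = -2.2377.
u_3 = w_3 + 0.7698·q_1 + 2.2377·q_2 = (2.4000, -2.4000, -0.8000, -3.2000).
‖u_3‖ = 4.7329, so q_3 = (0.5071, -0.5071, -0.1690, -0.6761).
Qᵀb = (2.1170, 2.6681, 1.1832).
Back-substitute: x_3 = 1.1832/4.7329 = 0.2500.
x_2 = (2.6681 + 2.2377·0.2500)/6.4550 = 0.5000.
x_1 = (2.1170 + 0.5774·0.5000 + 0.7698·0.2500)/5.1962 = 0.5000.

x = (0.5000, 0.5000, 0.2500)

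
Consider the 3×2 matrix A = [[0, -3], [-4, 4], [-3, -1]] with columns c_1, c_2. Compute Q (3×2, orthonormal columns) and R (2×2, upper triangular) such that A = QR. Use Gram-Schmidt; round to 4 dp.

q_1 = c_1/‖c_1‖ = (0, -4, -3)/5.0000 = (0.0000, -0.8000, -0.6000).
r_{12} = q_1·c_2 = -2.6000.
u_2 = c_2 + 2.6000·q_1 = (-3.0000, 1.9200, -2.5600).
‖u_2‖ = 4.3863, so q_2 = (-0.6839, 0.4377, -0.5836).

Q = [[0.0000, -0.6839], [-0.8000, 0.4377], [-0.6000, -0.5836]], R = [[5.0000, -2.6000], [0.0000, 4.3863]]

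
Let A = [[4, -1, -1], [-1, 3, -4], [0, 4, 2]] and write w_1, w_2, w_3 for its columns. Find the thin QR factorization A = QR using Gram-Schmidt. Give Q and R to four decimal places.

e_1 = w_1/‖w_1‖ = (4, -1, 0)/4.1231 = (0.9701, -0.2425, 0.0000).
r_{12} = e_1·w_2 = -1.6977.
u_2 = w_2 + 1.6977·e_1 = (0.6471, 2.5882, 4.0000).
‖u_2‖ = 4.8081, so e_2 = (0.1346, 0.5383, 0.8319).
r_{13} = e_1·w_3 = 0.0000; r_{23} = e_2·w_3 = -0.6239.
u_3 = w_3 + 0.0000·e_1 + 0.6239·e_2 = (-0.9160, -3.6641, 2.5191).
‖u_3‖ = 4.5399, so e_3 = (-0.2018, -0.8071, 0.5549).

Q = [[0.9701, 0.1346, -0.2018], [-0.2425, 0.5383, -0.8071], [0.0000, 0.8319, 0.5549]], R = [[4.1231, -1.6977, 0.0000], [0.0000, 4.8081, -0.6239], [0.0000, 0.0000, 4.5399]]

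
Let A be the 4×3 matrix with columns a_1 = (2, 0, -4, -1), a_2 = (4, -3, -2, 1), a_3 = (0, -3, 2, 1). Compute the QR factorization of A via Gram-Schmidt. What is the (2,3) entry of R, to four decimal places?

r_{23} = 2.8301

a_1 = (2, 0, -4, -1); ‖a_1‖ = 4.5826, so q_1 = (0.4364, 0.0000, -0.8729, -0.2182).
q_1·a_2 = 0.4364·4 + 0.0000·(-3) + (-0.8729)·(-2) + (-0.2182)·1 = 3.2733.
u_2 = a_2 − 3.2733·q_1 = (2.5714, -3.0000, 0.8571, 1.7143).
‖u_2‖ = 4.3916, so q_2 = (0.5855, -0.6831, 0.1952, 0.3904).
r_{23} = q_2·a_3 = 2.8301.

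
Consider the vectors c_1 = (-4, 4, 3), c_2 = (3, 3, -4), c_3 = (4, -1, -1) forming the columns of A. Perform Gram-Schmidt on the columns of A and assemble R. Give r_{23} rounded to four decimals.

c_1 = (-4, 4, 3); ‖c_1‖ = 6.4031, so q_1 = (-0.6247, 0.6247, 0.4685).
q_1·c_2 = (-0.6247)·3 + 0.6247·3 + 0.4685·(-4) = -1.8741.
u_2 = c_2 + 1.8741·q_1 = (1.8293, 4.1707, -3.1220).
‖u_2‖ = 5.5216, so q_2 = (0.3313, 0.7554, -0.5654).
r_{23} = q_2·c_3 = 1.1352.

r_{23} = 1.1352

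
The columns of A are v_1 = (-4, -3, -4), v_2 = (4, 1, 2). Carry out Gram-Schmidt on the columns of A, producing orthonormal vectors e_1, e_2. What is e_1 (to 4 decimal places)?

e_1 = v_1/‖v_1‖ = (-4, -3, -4)/6.4031 = (-0.6247, -0.4685, -0.6247).

e_1 = (-0.6247, -0.4685, -0.6247)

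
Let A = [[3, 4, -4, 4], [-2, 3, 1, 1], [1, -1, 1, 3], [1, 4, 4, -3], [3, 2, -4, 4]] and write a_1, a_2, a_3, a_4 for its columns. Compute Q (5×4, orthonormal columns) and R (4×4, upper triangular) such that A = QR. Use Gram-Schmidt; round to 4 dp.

a_1 = (3, -2, 1, 1, 3); ‖a_1‖ = 4.8990, so q_1 = (0.6124, -0.4082, 0.2041, 0.2041, 0.6124).
q_1·a_2 = 0.6124·4 + (-0.4082)·3 + 0.2041·(-1) + 0.2041·4 + 0.6124·2 = 3.0619.
u_2 = a_2 − 3.0619·q_1 = (2.1250, 4.2500, -1.6250, 3.3750, 0.1250).
‖u_2‖ = 6.0519, so q_2 = (0.3511, 0.7023, -0.2685, 0.5577, 0.0207).
q_1·a_3 = 0.6124·(-4) + (-0.4082)·1 + 0.2041·1 + 0.2041·4 + 0.6124·(-4) = -4.2866; q_2·a_3 = 0.3511·(-4) + 0.7023·1 + (-0.2685)·1 + 0.5577·4 + 0.0207·(-4) = 1.1773.
u_3 = a_3 + 4.2866·q_1 − 1.1773·q_2 = (-1.7884, -1.5768, 2.1911, 4.2184, -1.3993).
‖u_3‖ = 5.4990, so q_3 = (-0.3252, -0.2867, 0.3985, 0.7671, -0.2545).
q_1·a_4 = 0.6124·4 + (-0.4082)·1 + 0.2041·3 + 0.2041·(-3) + 0.6124·4 = 4.4907; q_2·a_4 = 0.3511·4 + 0.7023·1 + (-0.2685)·3 + 0.5577·(-3) + 0.0207·4 = -0.2892; q_3·a_4 = (-0.3252)·4 + (-0.2867)·1 + 0.3985·3 + 0.7671·(-3) + (-0.2545)·4 = -3.7115.
u_4 = a_4 − 4.4907·q_1 + 0.2892·q_2 + 3.7115·q_3 = (0.1445, 1.9722, 3.4846, -0.9082, 0.3115).
‖u_4‖ = 4.1200, so q_4 = (0.0351, 0.4787, 0.8458, -0.2204, 0.0756).

Q = [[0.6124, 0.3511, -0.3252, 0.0351], [-0.4082, 0.7023, -0.2867, 0.4787], [0.2041, -0.2685, 0.3985, 0.8458], [0.2041, 0.5577, 0.7671, -0.2204], [0.6124, 0.0207, -0.2545, 0.0756]], R = [[4.8990, 3.0619, -4.2866, 4.4907], [0.0000, 6.0519, 1.1773, -0.2892], [0.0000, 0.0000, 5.4990, -3.7115], [0.0000, 0.0000, 0.0000, 4.1200]]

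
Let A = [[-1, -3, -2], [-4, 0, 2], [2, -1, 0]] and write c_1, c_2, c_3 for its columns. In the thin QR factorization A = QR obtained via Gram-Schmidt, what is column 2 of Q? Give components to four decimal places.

q_2 = (-0.9359, 0.0604, -0.3472)

q_1 = c_1/‖c_1‖ = (-1, -4, 2)/4.5826 = (-0.2182, -0.8729, 0.4364).
r_{12} = q_1·c_2 = 0.2182.
u_2 = c_2 − 0.2182·q_1 = (-2.9524, 0.1905, -1.0952).
‖u_2‖ = 3.1547, so q_2 = (-0.9359, 0.0604, -0.3472).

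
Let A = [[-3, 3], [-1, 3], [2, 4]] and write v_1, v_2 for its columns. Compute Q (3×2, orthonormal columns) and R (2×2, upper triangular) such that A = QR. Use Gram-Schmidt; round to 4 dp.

Q = [[-0.8018, 0.3738], [-0.2673, 0.4735], [0.5345, 0.7975]], R = [[3.7417, -1.0690], [0.0000, 5.7321]]

q_1 = v_1/‖v_1‖ = (-3, -1, 2)/3.7417 = (-0.8018, -0.2673, 0.5345).
r_{12} = q_1·v_2 = -1.0690.
u_2 = v_2 + 1.0690·q_1 = (2.1429, 2.7143, 4.5714).
‖u_2‖ = 5.7321, so q_2 = (0.3738, 0.4735, 0.7975).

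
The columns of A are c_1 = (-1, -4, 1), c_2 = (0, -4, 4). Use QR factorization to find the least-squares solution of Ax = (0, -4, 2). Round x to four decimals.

e_1 = c_1/‖c_1‖ = (-1, -4, 1)/4.2426 = (-0.2357, -0.9428, 0.2357).
r_{12} = e_1·c_2 = 4.7140.
u_2 = c_2 − 4.7140·e_1 = (1.1111, 0.4444, 2.8889).
‖u_2‖ = 3.1269, so e_2 = (0.3553, 0.1421, 0.9239).
Qᵀb = (4.2426, 1.2792).
Back-substitute: x_2 = 1.2792/3.1269 = 0.4091.
x_1 = (4.2426 − 4.7140·0.4091)/4.2426 = 0.5455.

x = (0.5455, 0.4091)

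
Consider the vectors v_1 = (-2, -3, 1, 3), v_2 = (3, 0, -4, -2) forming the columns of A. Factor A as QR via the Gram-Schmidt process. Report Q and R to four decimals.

v_1 = (-2, -3, 1, 3); ‖v_1‖ = 4.7958, so e_1 = (-0.4170, -0.6255, 0.2085, 0.6255).
e_1·v_2 = (-0.4170)·3 + (-0.6255)·0 + 0.2085·(-4) + 0.6255·(-2) = -3.3362.
u_2 = v_2 + 3.3362·e_1 = (1.6087, -2.0870, -3.3043, 0.0870).
‖u_2‖ = 4.2272, so e_2 = (0.3806, -0.4937, -0.7817, 0.0206).

Q = [[-0.4170, 0.3806], [-0.6255, -0.4937], [0.2085, -0.7817], [0.6255, 0.0206]], R = [[4.7958, -3.3362], [0.0000, 4.2272]]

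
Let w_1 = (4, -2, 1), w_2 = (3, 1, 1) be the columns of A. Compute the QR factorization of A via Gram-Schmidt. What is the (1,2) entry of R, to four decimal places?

r_{12} = 2.4004

w_1 = (4, -2, 1); ‖w_1‖ = 4.5826, so q_1 = (0.8729, -0.4364, 0.2182).
r_{12} = q_1·w_2 = 2.4004.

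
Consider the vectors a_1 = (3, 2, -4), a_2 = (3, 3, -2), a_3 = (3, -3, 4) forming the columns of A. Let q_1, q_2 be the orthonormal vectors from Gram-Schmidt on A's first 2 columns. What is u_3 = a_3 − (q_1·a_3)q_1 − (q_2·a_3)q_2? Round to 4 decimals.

u_3 = (3.9633, -2.9725, 1.4862)

q_1 = a_1/‖a_1‖ = (3, 2, -4)/5.3852 = (0.5571, 0.3714, -0.7428).
r_{12} = q_1·a_2 = 4.2710.
u_2 = a_2 − 4.2710·q_1 = (0.6207, 1.4138, 1.1724).
‖u_2‖ = 1.9387, so q_2 = (0.3202, 0.7292, 0.6047).
r_{13} = q_1·a_3 = -2.4140; r_{23} = q_2·a_3 = 1.1917.
u_3 = a_3 + 2.4140·q_1 − 1.1917·q_2 = (3.9633, -2.9725, 1.4862).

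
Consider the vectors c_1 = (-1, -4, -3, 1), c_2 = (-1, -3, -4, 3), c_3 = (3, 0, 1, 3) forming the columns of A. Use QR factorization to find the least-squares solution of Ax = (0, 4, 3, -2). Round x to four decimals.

x = (-0.9522, -0.0783, -0.3000)

c_1 = (-1, -4, -3, 1); ‖c_1‖ = 5.1962, so q_1 = (-0.1925, -0.7698, -0.5774, 0.1925).
q_1·c_2 = (-0.1925)·(-1) + (-0.7698)·(-3) + (-0.5774)·(-4) + 0.1925·3 = 5.3886.
u_2 = c_2 − 5.3886·q_1 = (0.0370, 1.1481, -0.8889, 1.9630).
‖u_2‖ = 2.4419, so q_2 = (0.0152, 0.4702, -0.3640, 0.8039).
q_1·c_3 = (-0.1925)·3 + (-0.7698)·0 + (-0.5774)·1 + 0.1925·3 = -0.5774; q_2·c_3 = 0.0152·3 + 0.4702·0 + (-0.3640)·1 + 0.8039·3 = 2.0931.
u_3 = c_3 + 0.5774·q_1 − 2.0931·q_2 = (2.8571, -1.4286, 1.4286, 1.4286).
‖u_3‖ = 3.7796, so q_3 = (0.7559, -0.3780, 0.3780, 0.3780).
Qᵀb = (-5.1962, -0.8190, -1.1339).
Back-substitute: x_3 = -1.1339/3.7796 = -0.3000.
x_2 = (-0.8190 − 2.0931·(-0.3000))/2.4419 = -0.0783.
x_1 = (-5.1962 − 5.3886·(-0.0783) + 0.5774·(-0.3000))/5.1962 = -0.9522.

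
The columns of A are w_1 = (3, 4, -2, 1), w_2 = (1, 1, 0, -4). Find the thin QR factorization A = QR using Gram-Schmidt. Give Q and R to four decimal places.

q_1 = w_1/‖w_1‖ = (3, 4, -2, 1)/5.4772 = (0.5477, 0.7303, -0.3651, 0.1826).
r_{12} = q_1·w_2 = 0.5477.
u_2 = w_2 − 0.5477·q_1 = (0.7000, 0.6000, 0.2000, -4.1000).
‖u_2‖ = 4.2071, so q_2 = (0.1664, 0.1426, 0.0475, -0.9745).

Q = [[0.5477, 0.1664], [0.7303, 0.1426], [-0.3651, 0.0475], [0.1826, -0.9745]], R = [[5.4772, 0.5477], [0.0000, 4.2071]]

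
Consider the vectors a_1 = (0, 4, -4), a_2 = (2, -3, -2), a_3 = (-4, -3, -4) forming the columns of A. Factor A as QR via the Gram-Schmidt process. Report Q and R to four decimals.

Q = [[0.0000, 0.4924, -0.8704], [0.7071, -0.6155, -0.3482], [-0.7071, -0.6155, -0.3482]], R = [[5.6569, -0.7071, 0.7071], [0.0000, 4.0620, 2.3387], [0.0000, 0.0000, 5.9186]]

q_1 = a_1/‖a_1‖ = (0, 4, -4)/5.6569 = (0.0000, 0.7071, -0.7071).
r_{12} = q_1·a_2 = -0.7071.
u_2 = a_2 + 0.7071·q_1 = (2.0000, -2.5000, -2.5000).
‖u_2‖ = 4.0620, so q_2 = (0.4924, -0.6155, -0.6155).
r_{13} = q_1·a_3 = 0.7071; r_{23} = q_2·a_3 = 2.3387.
u_3 = a_3 − 0.7071·q_1 − 2.3387·q_2 = (-5.1515, -2.0606, -2.0606).
‖u_3‖ = 5.9186, so q_3 = (-0.8704, -0.3482, -0.3482).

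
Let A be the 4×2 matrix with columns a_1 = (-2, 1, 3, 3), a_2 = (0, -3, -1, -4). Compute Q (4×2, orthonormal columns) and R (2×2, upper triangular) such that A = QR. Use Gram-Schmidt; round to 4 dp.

Q = [[-0.4170, -0.4535], [0.2085, -0.6424], [0.6255, 0.3905], [0.6255, -0.4787]], R = [[4.7958, -3.7533], [0.0000, 3.4515]]

e_1 = a_1/‖a_1‖ = (-2, 1, 3, 3)/4.7958 = (-0.4170, 0.2085, 0.6255, 0.6255).
r_{12} = e_1·a_2 = -3.7533.
u_2 = a_2 + 3.7533·e_1 = (-1.5652, -2.2174, 1.3478, -1.6522).
‖u_2‖ = 3.4515, so e_2 = (-0.4535, -0.6424, 0.3905, -0.4787).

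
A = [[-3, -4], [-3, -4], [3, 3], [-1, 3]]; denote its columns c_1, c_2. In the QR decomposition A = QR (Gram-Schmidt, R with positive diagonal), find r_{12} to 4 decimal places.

c_1 = (-3, -3, 3, -1); ‖c_1‖ = 5.2915, so q_1 = (-0.5669, -0.5669, 0.5669, -0.1890).
r_{12} = q_1·c_2 = 5.6695.

r_{12} = 5.6695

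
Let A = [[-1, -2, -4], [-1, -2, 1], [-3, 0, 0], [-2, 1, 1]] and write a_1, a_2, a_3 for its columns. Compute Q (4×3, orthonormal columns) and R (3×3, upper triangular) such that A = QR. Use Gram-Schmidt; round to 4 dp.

Q = [[-0.2582, -0.6317, -0.6964], [-0.2582, -0.6317, 0.7158], [-0.7746, 0.1354, -0.0323], [-0.5164, 0.4286, 0.0388]], R = [[3.8730, 0.5164, 0.2582], [0.0000, 2.9552, 2.3236], [0.0000, 0.0000, 3.5404]]

a_1 = (-1, -1, -3, -2); ‖a_1‖ = 3.8730, so q_1 = (-0.2582, -0.2582, -0.7746, -0.5164).
q_1·a_2 = (-0.2582)·(-2) + (-0.2582)·(-2) + (-0.7746)·0 + (-0.5164)·1 = 0.5164.
u_2 = a_2 − 0.5164·q_1 = (-1.8667, -1.8667, 0.4000, 1.2667).
‖u_2‖ = 2.9552, so q_2 = (-0.6317, -0.6317, 0.1354, 0.4286).
q_1·a_3 = (-0.2582)·(-4) + (-0.2582)·1 + (-0.7746)·0 + (-0.5164)·1 = 0.2582; q_2·a_3 = (-0.6317)·(-4) + (-0.6317)·1 + 0.1354·0 + 0.4286·1 = 2.3236.
u_3 = a_3 − 0.2582·q_1 − 2.3236·q_2 = (-2.4656, 2.5344, -0.1145, 0.1374).
‖u_3‖ = 3.5404, so q_3 = (-0.6964, 0.7158, -0.0323, 0.0388).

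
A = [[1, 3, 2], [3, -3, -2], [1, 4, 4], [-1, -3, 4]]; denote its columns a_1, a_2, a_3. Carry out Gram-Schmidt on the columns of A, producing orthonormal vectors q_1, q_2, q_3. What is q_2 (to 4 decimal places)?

q_2 = (0.4452, -0.4961, 0.5979, -0.4452)

a_1 = (1, 3, 1, -1); ‖a_1‖ = 3.4641, so q_1 = (0.2887, 0.8660, 0.2887, -0.2887).
q_1·a_2 = 0.2887·3 + 0.8660·(-3) + 0.2887·4 + (-0.2887)·(-3) = 0.2887.
u_2 = a_2 − 0.2887·q_1 = (2.9167, -3.2500, 3.9167, -2.9167).
‖u_2‖ = 6.5511, so q_2 = (0.4452, -0.4961, 0.5979, -0.4452).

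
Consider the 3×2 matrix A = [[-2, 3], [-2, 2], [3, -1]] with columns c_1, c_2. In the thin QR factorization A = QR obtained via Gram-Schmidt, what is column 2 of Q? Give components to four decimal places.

e_2 = (0.7299, 0.2336, 0.6424)

c_1 = (-2, -2, 3); ‖c_1‖ = 4.1231, so e_1 = (-0.4851, -0.4851, 0.7276).
e_1·c_2 = (-0.4851)·3 + (-0.4851)·2 + 0.7276·(-1) = -3.1530.
u_2 = c_2 + 3.1530·e_1 = (1.4706, 0.4706, 1.2941).
‖u_2‖ = 2.0147, so e_2 = (0.7299, 0.2336, 0.6424).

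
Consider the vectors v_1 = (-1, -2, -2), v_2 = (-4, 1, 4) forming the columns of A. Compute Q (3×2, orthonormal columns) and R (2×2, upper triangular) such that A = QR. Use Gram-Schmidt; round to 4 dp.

Q = [[-0.3333, -0.8666], [-0.6667, -0.0619], [-0.6667, 0.4952]], R = [[3.0000, -2.0000], [0.0000, 5.3852]]

q_1 = v_1/‖v_1‖ = (-1, -2, -2)/3.0000 = (-0.3333, -0.6667, -0.6667).
r_{12} = q_1·v_2 = -2.0000.
u_2 = v_2 + 2.0000·q_1 = (-4.6667, -0.3333, 2.6667).
‖u_2‖ = 5.3852, so q_2 = (-0.8666, -0.0619, 0.4952).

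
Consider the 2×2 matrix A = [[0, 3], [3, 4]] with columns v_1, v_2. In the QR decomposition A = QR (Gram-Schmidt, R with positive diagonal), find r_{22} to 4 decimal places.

v_1 = (0, 3); ‖v_1‖ = 3.0000, so e_1 = (0.0000, 1.0000).
e_1·v_2 = 0.0000·3 + 1.0000·4 = 4.0000.
u_2 = v_2 − 4.0000·e_1 = (3.0000, 0.0000).
r_{22} = ‖u_2‖ = 3.0000.

r_{22} = 3.0000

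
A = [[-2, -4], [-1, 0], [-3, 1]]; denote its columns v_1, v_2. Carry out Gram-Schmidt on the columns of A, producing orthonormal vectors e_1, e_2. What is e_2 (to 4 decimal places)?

e_2 = (-0.8424, 0.0916, 0.5311)

e_1 = v_1/‖v_1‖ = (-2, -1, -3)/3.7417 = (-0.5345, -0.2673, -0.8018).
r_{12} = e_1·v_2 = 1.3363.
u_2 = v_2 − 1.3363·e_1 = (-3.2857, 0.3571, 2.0714).
‖u_2‖ = 3.9005, so e_2 = (-0.8424, 0.0916, 0.5311).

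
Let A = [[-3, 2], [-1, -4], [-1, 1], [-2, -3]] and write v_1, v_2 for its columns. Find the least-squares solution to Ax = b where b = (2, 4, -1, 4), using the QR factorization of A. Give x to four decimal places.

v_1 = (-3, -1, -1, -2); ‖v_1‖ = 3.8730, so e_1 = (-0.7746, -0.2582, -0.2582, -0.5164).
e_1·v_2 = (-0.7746)·2 + (-0.2582)·(-4) + (-0.2582)·1 + (-0.5164)·(-3) = 0.7746.
u_2 = v_2 − 0.7746·e_1 = (2.6000, -3.8000, 1.2000, -2.6000).
‖u_2‖ = 5.4222, so e_2 = (0.4795, -0.7008, 0.2213, -0.4795).
Qᵀb = (-4.3894, -3.9836).
Back-substitute: x_2 = -3.9836/5.4222 = -0.7347.
x_1 = (-4.3894 − 0.7746·(-0.7347))/3.8730 = -0.9864.

x = (-0.9864, -0.7347)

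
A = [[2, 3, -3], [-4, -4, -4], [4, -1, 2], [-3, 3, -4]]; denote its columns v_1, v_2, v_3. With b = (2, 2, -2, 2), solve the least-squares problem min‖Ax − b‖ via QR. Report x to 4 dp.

v_1 = (2, -4, 4, -3); ‖v_1‖ = 6.7082, so e_1 = (0.2981, -0.5963, 0.5963, -0.4472).
e_1·v_2 = 0.2981·3 + (-0.5963)·(-4) + 0.5963·(-1) + (-0.4472)·3 = 1.3416.
u_2 = v_2 − 1.3416·e_1 = (2.6000, -3.2000, -1.8000, 3.6000).
‖u_2‖ = 5.7619, so e_2 = (0.4512, -0.5554, -0.3124, 0.6248).
e_1·v_3 = 0.2981·(-3) + (-0.5963)·(-4) + 0.5963·2 + (-0.4472)·(-4) = 4.4721; e_2·v_3 = 0.4512·(-3) + (-0.5554)·(-4) + (-0.3124)·2 + 0.6248·(-4) = -2.2562.
u_3 = v_3 − 4.4721·e_1 + 2.2562·e_2 = (-3.3153, -2.5863, -1.3715, -0.5904).
‖u_3‖ = 4.4620, so e_3 = (-0.7430, -0.5796, -0.3074, -0.1323).
Qᵀb = (-2.6833, 1.6661, -2.2951).
Back-substitute: x_3 = -2.2951/4.4620 = -0.5144.
x_2 = (1.6661 + 2.2562·(-0.5144))/5.7619 = 0.0877.
x_1 = (-2.6833 − 1.3416·0.0877 − 4.4721·(-0.5144))/6.7082 = -0.0746.

x = (-0.0746, 0.0877, -0.5144)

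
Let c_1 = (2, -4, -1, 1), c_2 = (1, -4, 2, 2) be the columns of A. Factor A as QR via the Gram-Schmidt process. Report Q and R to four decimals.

c_1 = (2, -4, -1, 1); ‖c_1‖ = 4.6904, so e_1 = (0.4264, -0.8528, -0.2132, 0.2132).
e_1·c_2 = 0.4264·1 + (-0.8528)·(-4) + (-0.2132)·2 + 0.2132·2 = 3.8376.
u_2 = c_2 − 3.8376·e_1 = (-0.6364, -0.7273, 2.8182, 1.1818).
‖u_2‖ = 3.2051, so e_2 = (-0.1985, -0.2269, 0.8793, 0.3687).

Q = [[0.4264, -0.1985], [-0.8528, -0.2269], [-0.2132, 0.8793], [0.2132, 0.3687]], R = [[4.6904, 3.8376], [0.0000, 3.2051]]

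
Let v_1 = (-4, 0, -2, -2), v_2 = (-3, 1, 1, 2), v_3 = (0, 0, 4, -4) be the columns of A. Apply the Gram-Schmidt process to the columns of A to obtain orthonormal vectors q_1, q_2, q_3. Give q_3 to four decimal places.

q_3 = (-0.1068, 0.0534, 0.8006, -0.5871)

v_1 = (-4, 0, -2, -2); ‖v_1‖ = 4.8990, so q_1 = (-0.8165, 0.0000, -0.4082, -0.4082).
q_1·v_2 = (-0.8165)·(-3) + 0.0000·1 + (-0.4082)·1 + (-0.4082)·2 = 1.2247.
u_2 = v_2 − 1.2247·q_1 = (-2.0000, 1.0000, 1.5000, 2.5000).
‖u_2‖ = 3.6742, so q_2 = (-0.5443, 0.2722, 0.4082, 0.6804).
q_1·v_3 = (-0.8165)·0 + 0.0000·0 + (-0.4082)·4 + (-0.4082)·(-4) = 0.0000; q_2·v_3 = (-0.5443)·0 + 0.2722·0 + 0.4082·4 + 0.6804·(-4) = -1.0887.
u_3 = v_3 + 0.0000·q_1 + 1.0887·q_2 = (-0.5926, 0.2963, 4.4444, -3.2593).
‖u_3‖ = 5.5511, so q_3 = (-0.1068, 0.0534, 0.8006, -0.5871).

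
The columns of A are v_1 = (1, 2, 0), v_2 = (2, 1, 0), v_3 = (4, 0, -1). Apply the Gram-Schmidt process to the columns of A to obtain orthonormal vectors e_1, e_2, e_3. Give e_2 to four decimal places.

v_1 = (1, 2, 0); ‖v_1‖ = 2.2361, so e_1 = (0.4472, 0.8944, 0.0000).
e_1·v_2 = 0.4472·2 + 0.8944·1 + 0.0000·0 = 1.7889.
u_2 = v_2 − 1.7889·e_1 = (1.2000, -0.6000, 0.0000).
‖u_2‖ = 1.3416, so e_2 = (0.8944, -0.4472, 0.0000).

e_2 = (0.8944, -0.4472, 0.0000)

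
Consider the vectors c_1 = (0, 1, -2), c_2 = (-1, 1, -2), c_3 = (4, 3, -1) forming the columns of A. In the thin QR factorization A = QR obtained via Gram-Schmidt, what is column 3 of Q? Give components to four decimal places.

e_3 = (0.0000, 0.8944, 0.4472)

c_1 = (0, 1, -2); ‖c_1‖ = 2.2361, so e_1 = (0.0000, 0.4472, -0.8944).
e_1·c_2 = 0.0000·(-1) + 0.4472·1 + (-0.8944)·(-2) = 2.2361.
u_2 = c_2 − 2.2361·e_1 = (-1.0000, 0.0000, 0.0000).
‖u_2‖ = 1.0000, so e_2 = (-1.0000, 0.0000, 0.0000).
e_1·c_3 = 0.0000·4 + 0.4472·3 + (-0.8944)·(-1) = 2.2361; e_2·c_3 = (-1.0000)·4 + 0.0000·3 + 0.0000·(-1) = -4.0000.
u_3 = c_3 − 2.2361·e_1 + 4.0000·e_2 = (0.0000, 2.0000, 1.0000).
‖u_3‖ = 2.2361, so e_3 = (0.0000, 0.8944, 0.4472).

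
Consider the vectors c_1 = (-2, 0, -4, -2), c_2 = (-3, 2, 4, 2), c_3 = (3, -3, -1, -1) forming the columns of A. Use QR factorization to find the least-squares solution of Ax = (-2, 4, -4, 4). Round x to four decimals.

x = (-0.7365, -2.1198, -3.1257)

c_1 = (-2, 0, -4, -2); ‖c_1‖ = 4.8990, so e_1 = (-0.4082, 0.0000, -0.8165, -0.4082).
e_1·c_2 = (-0.4082)·(-3) + 0.0000·2 + (-0.8165)·4 + (-0.4082)·2 = -2.8577.
u_2 = c_2 + 2.8577·e_1 = (-4.1667, 2.0000, 1.6667, 0.8333).
‖u_2‖ = 4.9833, so e_2 = (-0.8361, 0.4013, 0.3345, 0.1672).
e_1·c_3 = (-0.4082)·3 + 0.0000·(-3) + (-0.8165)·(-1) + (-0.4082)·(-1) = 0.0000; e_2·c_3 = (-0.8361)·3 + 0.4013·(-3) + 0.3345·(-1) + 0.1672·(-1) = -4.2141.
u_3 = c_3 − 0.0000·e_1 + 4.2141·e_2 = (-0.5235, -1.3087, 0.4094, -0.2953).
‖u_3‖ = 1.4972, so e_3 = (-0.3496, -0.8741, 0.2734, -0.1972).
Qᵀb = (2.4495, 2.6087, -4.6799).
Back-substitute: x_3 = -4.6799/1.4972 = -3.1257.
x_2 = (2.6087 + 4.2141·(-3.1257))/4.9833 = -2.1198.
x_1 = (2.4495 + 2.8577·(-2.1198) − 0.0000·(-3.1257))/4.8990 = -0.7365.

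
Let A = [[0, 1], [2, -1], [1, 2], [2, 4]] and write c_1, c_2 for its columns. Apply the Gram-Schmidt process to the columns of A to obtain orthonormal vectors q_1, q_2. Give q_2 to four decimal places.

c_1 = (0, 2, 1, 2); ‖c_1‖ = 3.0000, so q_1 = (0.0000, 0.6667, 0.3333, 0.6667).
q_1·c_2 = 0.0000·1 + 0.6667·(-1) + 0.3333·2 + 0.6667·4 = 2.6667.
u_2 = c_2 − 2.6667·q_1 = (1.0000, -2.7778, 1.1111, 2.2222).
‖u_2‖ = 3.8586, so q_2 = (0.2592, -0.7199, 0.2880, 0.5759).

q_2 = (0.2592, -0.7199, 0.2880, 0.5759)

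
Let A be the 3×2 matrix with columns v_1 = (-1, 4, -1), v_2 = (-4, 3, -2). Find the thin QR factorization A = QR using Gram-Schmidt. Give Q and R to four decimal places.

q_1 = v_1/‖v_1‖ = (-1, 4, -1)/4.2426 = (-0.2357, 0.9428, -0.2357).
r_{12} = q_1·v_2 = 4.2426.
u_2 = v_2 − 4.2426·q_1 = (-3.0000, -1.0000, -1.0000).
‖u_2‖ = 3.3166, so q_2 = (-0.9045, -0.3015, -0.3015).

Q = [[-0.2357, -0.9045], [0.9428, -0.3015], [-0.2357, -0.3015]], R = [[4.2426, 4.2426], [0.0000, 3.3166]]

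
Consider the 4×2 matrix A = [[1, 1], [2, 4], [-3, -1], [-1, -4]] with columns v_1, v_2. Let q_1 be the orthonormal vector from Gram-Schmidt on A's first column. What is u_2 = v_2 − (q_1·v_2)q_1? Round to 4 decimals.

v_1 = (1, 2, -3, -1); ‖v_1‖ = 3.8730, so q_1 = (0.2582, 0.5164, -0.7746, -0.2582).
q_1·v_2 = 0.2582·1 + 0.5164·4 + (-0.7746)·(-1) + (-0.2582)·(-4) = 4.1312.
u_2 = v_2 − 4.1312·q_1 = (-0.0667, 1.8667, 2.2000, -2.9333).

u_2 = (-0.0667, 1.8667, 2.2000, -2.9333)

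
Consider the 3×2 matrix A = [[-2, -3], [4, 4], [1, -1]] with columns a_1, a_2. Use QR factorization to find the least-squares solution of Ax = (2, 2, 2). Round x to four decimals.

x = (1.4857, -1.2000)

q_1 = a_1/‖a_1‖ = (-2, 4, 1)/4.5826 = (-0.4364, 0.8729, 0.2182).
r_{12} = q_1·a_2 = 4.5826.
u_2 = a_2 − 4.5826·q_1 = (-1.0000, 0.0000, -2.0000).
‖u_2‖ = 2.2361, so q_2 = (-0.4472, 0.0000, -0.8944).
Qᵀb = (1.3093, -2.6833).
Back-substitute: x_2 = -2.6833/2.2361 = -1.2000.
x_1 = (1.3093 − 4.5826·(-1.2000))/4.5826 = 1.4857.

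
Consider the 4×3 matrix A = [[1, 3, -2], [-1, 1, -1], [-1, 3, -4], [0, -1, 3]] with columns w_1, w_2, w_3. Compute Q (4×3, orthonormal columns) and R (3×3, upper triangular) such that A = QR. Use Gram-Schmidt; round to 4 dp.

w_1 = (1, -1, -1, 0); ‖w_1‖ = 1.7321, so q_1 = (0.5774, -0.5774, -0.5774, 0.0000).
q_1·w_2 = 0.5774·3 + (-0.5774)·1 + (-0.5774)·3 + 0.0000·(-1) = -0.5774.
u_2 = w_2 + 0.5774·q_1 = (3.3333, 0.6667, 2.6667, -1.0000).
‖u_2‖ = 4.4347, so q_2 = (0.7516, 0.1503, 0.6013, -0.2255).
q_1·w_3 = 0.5774·(-2) + (-0.5774)·(-1) + (-0.5774)·(-4) + 0.0000·3 = 1.7321; q_2·w_3 = 0.7516·(-2) + 0.1503·(-1) + 0.6013·(-4) + (-0.2255)·3 = -4.7354.
u_3 = w_3 − 1.7321·q_1 + 4.7354·q_2 = (0.5593, 0.7119, -0.1525, 1.9322).
‖u_3‖ = 2.1392, so q_3 = (0.2615, 0.3328, -0.0713, 0.9032).

Q = [[0.5774, 0.7516, 0.2615], [-0.5774, 0.1503, 0.3328], [-0.5774, 0.6013, -0.0713], [0.0000, -0.2255, 0.9032]], R = [[1.7321, -0.5774, 1.7321], [0.0000, 4.4347, -4.7354], [0.0000, 0.0000, 2.1392]]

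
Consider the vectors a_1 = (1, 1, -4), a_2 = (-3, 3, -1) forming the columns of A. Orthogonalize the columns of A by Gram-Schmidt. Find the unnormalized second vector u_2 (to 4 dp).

q_1 = a_1/‖a_1‖ = (1, 1, -4)/4.2426 = (0.2357, 0.2357, -0.9428).
r_{12} = q_1·a_2 = 0.9428.
u_2 = a_2 − 0.9428·q_1 = (-3.2222, 2.7778, -0.1111).

u_2 = (-3.2222, 2.7778, -0.1111)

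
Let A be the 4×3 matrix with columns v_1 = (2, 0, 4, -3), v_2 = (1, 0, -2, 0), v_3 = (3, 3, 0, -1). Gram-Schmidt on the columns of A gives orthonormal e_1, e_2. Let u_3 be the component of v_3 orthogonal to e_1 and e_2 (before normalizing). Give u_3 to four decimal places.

u_3 = (0.5505, 3.0000, 0.2752, 0.7339)

v_1 = (2, 0, 4, -3); ‖v_1‖ = 5.3852, so e_1 = (0.3714, 0.0000, 0.7428, -0.5571).
e_1·v_2 = 0.3714·1 + 0.0000·0 + 0.7428·(-2) + (-0.5571)·0 = -1.1142.
u_2 = v_2 + 1.1142·e_1 = (1.4138, 0.0000, -1.1724, -0.6207).
‖u_2‖ = 1.9387, so e_2 = (0.7292, 0.0000, -0.6047, -0.3202).
e_1·v_3 = 0.3714·3 + 0.0000·3 + 0.7428·0 + (-0.5571)·(-1) = 1.6713; e_2·v_3 = 0.7292·3 + 0.0000·3 + (-0.6047)·0 + (-0.3202)·(-1) = 2.5079.
u_3 = v_3 − 1.6713·e_1 − 2.5079·e_2 = (0.5505, 3.0000, 0.2752, 0.7339).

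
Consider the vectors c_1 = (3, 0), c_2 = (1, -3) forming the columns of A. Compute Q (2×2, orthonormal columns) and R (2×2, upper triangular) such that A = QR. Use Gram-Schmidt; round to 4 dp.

c_1 = (3, 0); ‖c_1‖ = 3.0000, so e_1 = (1.0000, 0.0000).
e_1·c_2 = 1.0000·1 + 0.0000·(-3) = 1.0000.
u_2 = c_2 − 1.0000·e_1 = (0.0000, -3.0000).
‖u_2‖ = 3.0000, so e_2 = (0.0000, -1.0000).

Q = [[1.0000, 0.0000], [0.0000, -1.0000]], R = [[3.0000, 1.0000], [0.0000, 3.0000]]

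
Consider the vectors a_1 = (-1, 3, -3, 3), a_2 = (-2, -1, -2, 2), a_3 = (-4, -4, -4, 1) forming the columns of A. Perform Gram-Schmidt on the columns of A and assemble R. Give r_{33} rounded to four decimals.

r_{33} = 2.1334

q_1 = a_1/‖a_1‖ = (-1, 3, -3, 3)/5.2915 = (-0.1890, 0.5669, -0.5669, 0.5669).
r_{12} = q_1·a_2 = 2.0788.
u_2 = a_2 − 2.0788·q_1 = (-1.6071, -2.1786, -0.8214, 0.8214).
‖u_2‖ = 2.9459, so q_2 = (-0.5455, -0.7395, -0.2788, 0.2788).
r_{13} = q_1·a_3 = 1.3229; r_{23} = q_2·a_3 = 6.5344.
u_3 = a_3 − 1.3229·q_1 − 6.5344·q_2 = (-0.1852, 0.0823, -1.4280, -1.5720).
r_{33} = ‖u_3‖ = 2.1334.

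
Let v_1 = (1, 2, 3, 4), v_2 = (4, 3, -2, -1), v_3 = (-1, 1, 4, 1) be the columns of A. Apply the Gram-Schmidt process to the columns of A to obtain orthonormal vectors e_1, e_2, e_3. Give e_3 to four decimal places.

v_1 = (1, 2, 3, 4); ‖v_1‖ = 5.4772, so e_1 = (0.1826, 0.3651, 0.5477, 0.7303).
e_1·v_2 = 0.1826·4 + 0.3651·3 + 0.5477·(-2) + 0.7303·(-1) = 0.0000.
u_2 = v_2 + 0.0000·e_1 = (4.0000, 3.0000, -2.0000, -1.0000).
‖u_2‖ = 5.4772, so e_2 = (0.7303, 0.5477, -0.3651, -0.1826).
e_1·v_3 = 0.1826·(-1) + 0.3651·1 + 0.5477·4 + 0.7303·1 = 3.1038; e_2·v_3 = 0.7303·(-1) + 0.5477·1 + (-0.3651)·4 + (-0.1826)·1 = -1.8257.
u_3 = v_3 − 3.1038·e_1 + 1.8257·e_2 = (-0.2333, 0.8667, 1.6333, -1.6000).
‖u_3‖ = 2.4563, so e_3 = (-0.0950, 0.3528, 0.6650, -0.6514).

e_3 = (-0.0950, 0.3528, 0.6650, -0.6514)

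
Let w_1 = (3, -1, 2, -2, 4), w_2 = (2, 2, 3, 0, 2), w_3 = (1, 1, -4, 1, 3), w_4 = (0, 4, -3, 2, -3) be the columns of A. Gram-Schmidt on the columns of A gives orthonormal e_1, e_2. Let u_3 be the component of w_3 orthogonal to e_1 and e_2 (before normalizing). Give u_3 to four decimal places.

w_1 = (3, -1, 2, -2, 4); ‖w_1‖ = 5.8310, so e_1 = (0.5145, -0.1715, 0.3430, -0.3430, 0.6860).
e_1·w_2 = 0.5145·2 + (-0.1715)·2 + 0.3430·3 + (-0.3430)·0 + 0.6860·2 = 3.0870.
u_2 = w_2 − 3.0870·e_1 = (0.4118, 2.5294, 1.9412, 1.0588, -0.1176).
‖u_2‖ = 3.3868, so e_2 = (0.1216, 0.7468, 0.5732, 0.3126, -0.0347).
e_1·w_3 = 0.5145·1 + (-0.1715)·1 + 0.3430·(-4) + (-0.3430)·1 + 0.6860·3 = 0.6860; e_2·w_3 = 0.1216·1 + 0.7468·1 + 0.5732·(-4) + 0.3126·1 + (-0.0347)·3 = -1.2158.
u_3 = w_3 − 0.6860·e_1 + 1.2158·e_2 = (0.7949, 2.0256, -3.5385, 1.6154, 2.4872).

u_3 = (0.7949, 2.0256, -3.5385, 1.6154, 2.4872)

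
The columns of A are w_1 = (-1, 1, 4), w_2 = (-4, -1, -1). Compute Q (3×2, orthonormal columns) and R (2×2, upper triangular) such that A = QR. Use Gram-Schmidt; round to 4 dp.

Q = [[-0.2357, -0.9574], [0.2357, -0.2230], [0.9428, -0.1836]], R = [[4.2426, -0.2357], [0.0000, 4.2361]]

w_1 = (-1, 1, 4); ‖w_1‖ = 4.2426, so q_1 = (-0.2357, 0.2357, 0.9428).
q_1·w_2 = (-0.2357)·(-4) + 0.2357·(-1) + 0.9428·(-1) = -0.2357.
u_2 = w_2 + 0.2357·q_1 = (-4.0556, -0.9444, -0.7778).
‖u_2‖ = 4.2361, so q_2 = (-0.9574, -0.2230, -0.1836).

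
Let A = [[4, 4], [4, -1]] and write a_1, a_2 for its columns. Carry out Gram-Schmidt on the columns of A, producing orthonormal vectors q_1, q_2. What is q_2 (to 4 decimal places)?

q_1 = a_1/‖a_1‖ = (4, 4)/5.6569 = (0.7071, 0.7071).
r_{12} = q_1·a_2 = 2.1213.
u_2 = a_2 − 2.1213·q_1 = (2.5000, -2.5000).
‖u_2‖ = 3.5355, so q_2 = (0.7071, -0.7071).

q_2 = (0.7071, -0.7071)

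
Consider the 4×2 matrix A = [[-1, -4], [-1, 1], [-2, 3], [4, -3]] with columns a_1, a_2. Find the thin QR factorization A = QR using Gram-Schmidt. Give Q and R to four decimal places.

Q = [[-0.2132, -0.9406], [-0.2132, 0.0639], [-0.4264, 0.3288], [0.8528, -0.0548]], R = [[4.6904, -3.1980], [0.0000, 4.9772]]

q_1 = a_1/‖a_1‖ = (-1, -1, -2, 4)/4.6904 = (-0.2132, -0.2132, -0.4264, 0.8528).
r_{12} = q_1·a_2 = -3.1980.
u_2 = a_2 + 3.1980·q_1 = (-4.6818, 0.3182, 1.6364, -0.2727).
‖u_2‖ = 4.9772, so q_2 = (-0.9406, 0.0639, 0.3288, -0.0548).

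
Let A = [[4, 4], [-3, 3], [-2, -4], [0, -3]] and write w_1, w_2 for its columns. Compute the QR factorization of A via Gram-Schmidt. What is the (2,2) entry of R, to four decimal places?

r_{22} = 6.4993

e_1 = w_1/‖w_1‖ = (4, -3, -2, 0)/5.3852 = (0.7428, -0.5571, -0.3714, 0.0000).
r_{12} = e_1·w_2 = 2.7854.
u_2 = w_2 − 2.7854·e_1 = (1.9310, 4.5517, -2.9655, -3.0000).
r_{22} = ‖u_2‖ = 6.4993.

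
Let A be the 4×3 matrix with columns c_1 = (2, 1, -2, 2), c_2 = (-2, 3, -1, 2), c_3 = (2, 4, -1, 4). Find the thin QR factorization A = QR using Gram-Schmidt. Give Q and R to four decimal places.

Q = [[0.5547, -0.6906, 0.4027], [0.2774, 0.6523, 0.4067], [-0.5547, -0.0576, 0.7974], [0.5547, 0.3070, 0.1914]], R = [[3.6056, 1.3868, 4.9923], [0.0000, 4.0096, 2.5132], [0.0000, 0.0000, 2.4002]]

c_1 = (2, 1, -2, 2); ‖c_1‖ = 3.6056, so q_1 = (0.5547, 0.2774, -0.5547, 0.5547).
q_1·c_2 = 0.5547·(-2) + 0.2774·3 + (-0.5547)·(-1) + 0.5547·2 = 1.3868.
u_2 = c_2 − 1.3868·q_1 = (-2.7692, 2.6154, -0.2308, 1.2308).
‖u_2‖ = 4.0096, so q_2 = (-0.6906, 0.6523, -0.0576, 0.3070).
q_1·c_3 = 0.5547·2 + 0.2774·4 + (-0.5547)·(-1) + 0.5547·4 = 4.9923; q_2·c_3 = (-0.6906)·2 + 0.6523·4 + (-0.0576)·(-1) + 0.3070·4 = 2.5132.
u_3 = c_3 − 4.9923·q_1 − 2.5132·q_2 = (0.9665, 0.9761, 1.9139, 0.4593).
‖u_3‖ = 2.4002, so q_3 = (0.4027, 0.4067, 0.7974, 0.1914).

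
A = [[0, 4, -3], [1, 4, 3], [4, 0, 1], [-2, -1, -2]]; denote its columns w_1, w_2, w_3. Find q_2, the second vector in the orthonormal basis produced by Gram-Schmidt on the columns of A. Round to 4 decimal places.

q_1 = w_1/‖w_1‖ = (0, 1, 4, -2)/4.5826 = (0.0000, 0.2182, 0.8729, -0.4364).
r_{12} = q_1·w_2 = 1.3093.
u_2 = w_2 − 1.3093·q_1 = (4.0000, 3.7143, -1.1429, -0.4286).
‖u_2‖ = 5.5934, so q_2 = (0.7151, 0.6641, -0.2043, -0.0766).

q_2 = (0.7151, 0.6641, -0.2043, -0.0766)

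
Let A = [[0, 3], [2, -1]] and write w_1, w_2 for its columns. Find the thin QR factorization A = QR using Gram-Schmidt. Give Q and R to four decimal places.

e_1 = w_1/‖w_1‖ = (0, 2)/2.0000 = (0.0000, 1.0000).
r_{12} = e_1·w_2 = -1.0000.
u_2 = w_2 + 1.0000·e_1 = (3.0000, 0.0000).
‖u_2‖ = 3.0000, so e_2 = (1.0000, 0.0000).

Q = [[0.0000, 1.0000], [1.0000, 0.0000]], R = [[2.0000, -1.0000], [0.0000, 3.0000]]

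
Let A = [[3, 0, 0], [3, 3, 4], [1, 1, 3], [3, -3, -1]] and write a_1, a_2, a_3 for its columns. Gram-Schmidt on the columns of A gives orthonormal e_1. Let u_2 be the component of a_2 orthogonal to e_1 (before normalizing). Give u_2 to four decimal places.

u_2 = (-0.1071, 2.8929, 0.9643, -3.1071)

a_1 = (3, 3, 1, 3); ‖a_1‖ = 5.2915, so e_1 = (0.5669, 0.5669, 0.1890, 0.5669).
e_1·a_2 = 0.5669·0 + 0.5669·3 + 0.1890·1 + 0.5669·(-3) = 0.1890.
u_2 = a_2 − 0.1890·e_1 = (-0.1071, 2.8929, 0.9643, -3.1071).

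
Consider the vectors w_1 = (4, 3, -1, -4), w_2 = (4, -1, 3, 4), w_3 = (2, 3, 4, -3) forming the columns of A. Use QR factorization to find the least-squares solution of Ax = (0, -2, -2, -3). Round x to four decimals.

x = (0.3342, -0.2960, -0.3125)

w_1 = (4, 3, -1, -4); ‖w_1‖ = 6.4807, so q_1 = (0.6172, 0.4629, -0.1543, -0.6172).
q_1·w_2 = 0.6172·4 + 0.4629·(-1) + (-0.1543)·3 + (-0.6172)·4 = -0.9258.
u_2 = w_2 + 0.9258·q_1 = (4.5714, -0.5714, 2.8571, 3.4286).
‖u_2‖ = 6.4143, so q_2 = (0.7127, -0.0891, 0.4454, 0.5345).
q_1·w_3 = 0.6172·2 + 0.4629·3 + (-0.1543)·4 + (-0.6172)·(-3) = 3.8576; q_2·w_3 = 0.7127·2 + (-0.0891)·3 + 0.4454·4 + 0.5345·(-3) = 1.3363.
u_3 = w_3 − 3.8576·q_1 − 1.3363·q_2 = (-1.3333, 1.3333, 4.0000, -1.3333).
‖u_3‖ = 4.6188, so q_3 = (-0.2887, 0.2887, 0.8660, -0.2887).
Qᵀb = (1.2344, -2.3163, -1.4434).
Back-substitute: x_3 = -1.4434/4.6188 = -0.3125.
x_2 = (-2.3163 − 1.3363·(-0.3125))/6.4143 = -0.2960.
x_1 = (1.2344 + 0.9258·(-0.2960) − 3.8576·(-0.3125))/6.4807 = 0.3342.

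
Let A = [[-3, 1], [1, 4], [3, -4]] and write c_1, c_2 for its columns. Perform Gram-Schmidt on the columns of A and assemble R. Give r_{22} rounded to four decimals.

r_{22} = 5.1606

c_1 = (-3, 1, 3); ‖c_1‖ = 4.3589, so q_1 = (-0.6882, 0.2294, 0.6882).
q_1·c_2 = (-0.6882)·1 + 0.2294·4 + 0.6882·(-4) = -2.5236.
u_2 = c_2 + 2.5236·q_1 = (-0.7368, 4.5789, -2.2632).
r_{22} = ‖u_2‖ = 5.1606.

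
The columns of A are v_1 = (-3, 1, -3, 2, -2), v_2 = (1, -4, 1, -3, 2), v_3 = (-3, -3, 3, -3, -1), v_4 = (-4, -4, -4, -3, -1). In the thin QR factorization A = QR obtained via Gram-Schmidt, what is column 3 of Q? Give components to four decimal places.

v_1 = (-3, 1, -3, 2, -2); ‖v_1‖ = 5.1962, so e_1 = (-0.5774, 0.1925, -0.5774, 0.3849, -0.3849).
e_1·v_2 = (-0.5774)·1 + 0.1925·(-4) + (-0.5774)·1 + 0.3849·(-3) + (-0.3849)·2 = -3.8490.
u_2 = v_2 + 3.8490·e_1 = (-1.2222, -3.2593, -1.2222, -1.5185, 0.5185).
‖u_2‖ = 4.0231, so e_2 = (-0.3038, -0.8101, -0.3038, -0.3775, 0.1289).
e_1·v_3 = (-0.5774)·(-3) + 0.1925·(-3) + (-0.5774)·3 + 0.3849·(-3) + (-0.3849)·(-1) = -1.3472; e_2·v_3 = (-0.3038)·(-3) + (-0.8101)·(-3) + (-0.3038)·3 + (-0.3775)·(-3) + 0.1289·(-1) = 3.4339.
u_3 = v_3 + 1.3472·e_1 − 3.4339·e_2 = (-2.7346, 0.0412, 3.2654, -1.1854, -1.9611).
‖u_3‖ = 4.8367, so e_3 = (-0.5654, 0.0085, 0.6751, -0.2451, -0.4055).

e_3 = (-0.5654, 0.0085, 0.6751, -0.2451, -0.4055)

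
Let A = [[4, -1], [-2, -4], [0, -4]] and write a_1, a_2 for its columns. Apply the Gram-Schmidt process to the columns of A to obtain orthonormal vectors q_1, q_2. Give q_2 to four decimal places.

q_2 = (-0.3172, -0.6344, -0.7049)

a_1 = (4, -2, 0); ‖a_1‖ = 4.4721, so q_1 = (0.8944, -0.4472, 0.0000).
q_1·a_2 = 0.8944·(-1) + (-0.4472)·(-4) + 0.0000·(-4) = 0.8944.
u_2 = a_2 − 0.8944·q_1 = (-1.8000, -3.6000, -4.0000).
‖u_2‖ = 5.6745, so q_2 = (-0.3172, -0.6344, -0.7049).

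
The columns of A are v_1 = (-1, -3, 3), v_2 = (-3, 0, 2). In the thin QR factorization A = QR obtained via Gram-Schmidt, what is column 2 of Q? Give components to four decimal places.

q_2 = (-0.8547, 0.4808, 0.1959)

v_1 = (-1, -3, 3); ‖v_1‖ = 4.3589, so q_1 = (-0.2294, -0.6882, 0.6882).
q_1·v_2 = (-0.2294)·(-3) + (-0.6882)·0 + 0.6882·2 = 2.0647.
u_2 = v_2 − 2.0647·q_1 = (-2.5263, 1.4211, 0.5789).
‖u_2‖ = 2.9558, so q_2 = (-0.8547, 0.4808, 0.1959).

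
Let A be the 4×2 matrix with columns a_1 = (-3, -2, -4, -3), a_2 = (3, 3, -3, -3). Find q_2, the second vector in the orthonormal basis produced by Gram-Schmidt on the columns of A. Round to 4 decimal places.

a_1 = (-3, -2, -4, -3); ‖a_1‖ = 6.1644, so q_1 = (-0.4867, -0.3244, -0.6489, -0.4867).
q_1·a_2 = (-0.4867)·3 + (-0.3244)·3 + (-0.6489)·(-3) + (-0.4867)·(-3) = 0.9733.
u_2 = a_2 − 0.9733·q_1 = (3.4737, 3.3158, -2.3684, -2.5263).
‖u_2‖ = 5.9205, so q_2 = (0.5867, 0.5600, -0.4000, -0.4267).

q_2 = (0.5867, 0.5600, -0.4000, -0.4267)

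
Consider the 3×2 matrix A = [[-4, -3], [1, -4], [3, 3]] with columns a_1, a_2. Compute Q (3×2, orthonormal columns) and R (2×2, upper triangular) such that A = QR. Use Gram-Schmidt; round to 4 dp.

e_1 = a_1/‖a_1‖ = (-4, 1, 3)/5.0990 = (-0.7845, 0.1961, 0.5883).
r_{12} = e_1·a_2 = 3.3340.
u_2 = a_2 − 3.3340·e_1 = (-0.3846, -4.6538, 1.0385).
‖u_2‖ = 4.7838, so e_2 = (-0.0804, -0.9728, 0.2171).

Q = [[-0.7845, -0.0804], [0.1961, -0.9728], [0.5883, 0.2171]], R = [[5.0990, 3.3340], [0.0000, 4.7838]]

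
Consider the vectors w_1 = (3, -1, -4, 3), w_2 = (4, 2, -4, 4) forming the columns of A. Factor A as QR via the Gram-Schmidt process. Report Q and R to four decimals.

Q = [[0.5071, 0.2266], [-0.1690, 0.9414], [-0.6761, 0.1046], [0.5071, 0.2266]], R = [[5.9161, 6.4232], [0.0000, 3.2776]]

w_1 = (3, -1, -4, 3); ‖w_1‖ = 5.9161, so q_1 = (0.5071, -0.1690, -0.6761, 0.5071).
q_1·w_2 = 0.5071·4 + (-0.1690)·2 + (-0.6761)·(-4) + 0.5071·4 = 6.4232.
u_2 = w_2 − 6.4232·q_1 = (0.7429, 3.0857, 0.3429, 0.7429).
‖u_2‖ = 3.2776, so q_2 = (0.2266, 0.9414, 0.1046, 0.2266).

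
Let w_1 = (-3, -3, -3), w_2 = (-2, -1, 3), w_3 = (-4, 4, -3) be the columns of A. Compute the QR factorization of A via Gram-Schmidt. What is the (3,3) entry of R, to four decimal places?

q_1 = w_1/‖w_1‖ = (-3, -3, -3)/5.1962 = (-0.5774, -0.5774, -0.5774).
r_{12} = q_1·w_2 = 0.0000.
u_2 = w_2 + 0.0000·q_1 = (-2.0000, -1.0000, 3.0000).
‖u_2‖ = 3.7417, so q_2 = (-0.5345, -0.2673, 0.8018).
r_{13} = q_1·w_3 = 1.7321; r_{23} = q_2·w_3 = -1.3363.
u_3 = w_3 − 1.7321·q_1 + 1.3363·q_2 = (-3.7143, 4.6429, -0.9286).
r_{33} = ‖u_3‖ = 6.0178.

r_{33} = 6.0178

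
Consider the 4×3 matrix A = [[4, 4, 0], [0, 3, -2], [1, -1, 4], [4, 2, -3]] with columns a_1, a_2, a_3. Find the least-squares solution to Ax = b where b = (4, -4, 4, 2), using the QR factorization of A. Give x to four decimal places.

q_1 = a_1/‖a_1‖ = (4, 0, 1, 4)/5.7446 = (0.6963, 0.0000, 0.1741, 0.6963).
r_{12} = q_1·a_2 = 4.0038.
u_2 = a_2 − 4.0038·q_1 = (1.2121, 3.0000, -1.6970, -0.7879).
‖u_2‖ = 3.7376, so q_2 = (0.3243, 0.8027, -0.4540, -0.2108).
r_{13} = q_1·a_3 = -1.3926; r_{23} = q_2·a_3 = -2.7890.
u_3 = a_3 + 1.3926·q_1 + 2.7890·q_2 = (1.8742, 0.2386, 2.9761, -2.6182).
‖u_3‖ = 4.3911, so q_3 = (0.4268, 0.0543, 0.6778, -0.5963).
Qᵀb = (4.8742, -4.1511, 3.0084).
Back-substitute: x_3 = 3.0084/4.3911 = 0.6851.
x_2 = (-4.1511 + 2.7890·0.6851)/3.7376 = -0.5994.
x_1 = (4.8742 − 4.0038·(-0.5994) + 1.3926·0.6851)/5.7446 = 1.4323.

x = (1.4323, -0.5994, 0.6851)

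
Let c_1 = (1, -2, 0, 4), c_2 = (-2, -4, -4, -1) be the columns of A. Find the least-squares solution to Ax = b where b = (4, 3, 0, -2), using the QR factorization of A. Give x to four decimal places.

e_1 = c_1/‖c_1‖ = (1, -2, 0, 4)/4.5826 = (0.2182, -0.4364, 0.0000, 0.8729).
r_{12} = e_1·c_2 = 0.4364.
u_2 = c_2 − 0.4364·e_1 = (-2.0952, -3.8095, -4.0000, -1.3810).
‖u_2‖ = 6.0671, so e_2 = (-0.3453, -0.6279, -0.6593, -0.2276).
Qᵀb = (-2.1822, -2.8099).
Back-substitute: x_2 = -2.8099/6.0671 = -0.4631.
x_1 = (-2.1822 − 0.4364·(-0.4631))/4.5826 = -0.4321.

x = (-0.4321, -0.4631)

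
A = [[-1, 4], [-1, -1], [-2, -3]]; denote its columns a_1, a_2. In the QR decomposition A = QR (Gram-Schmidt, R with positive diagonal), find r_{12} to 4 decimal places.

a_1 = (-1, -1, -2); ‖a_1‖ = 2.4495, so e_1 = (-0.4082, -0.4082, -0.8165).
r_{12} = e_1·a_2 = 1.2247.

r_{12} = 1.2247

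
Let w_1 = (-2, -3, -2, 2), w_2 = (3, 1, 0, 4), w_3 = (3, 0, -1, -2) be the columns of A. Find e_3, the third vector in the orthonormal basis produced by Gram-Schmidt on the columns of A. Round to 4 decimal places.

e_3 = (0.6558, -0.3517, -0.5321, -0.4039)

e_1 = w_1/‖w_1‖ = (-2, -3, -2, 2)/4.5826 = (-0.4364, -0.6547, -0.4364, 0.4364).
r_{12} = e_1·w_2 = -0.2182.
u_2 = w_2 + 0.2182·e_1 = (2.9048, 0.8571, -0.0952, 4.0952).
‖u_2‖ = 5.0943, so e_2 = (0.5702, 0.1683, -0.0187, 0.8039).
r_{13} = e_1·w_3 = -1.7457; r_{23} = e_2·w_3 = 0.1215.
u_3 = w_3 + 1.7457·e_1 − 0.1215·e_2 = (2.1688, -1.1633, -1.7596, -1.3358).
‖u_3‖ = 3.3072, so e_3 = (0.6558, -0.3517, -0.5321, -0.4039).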